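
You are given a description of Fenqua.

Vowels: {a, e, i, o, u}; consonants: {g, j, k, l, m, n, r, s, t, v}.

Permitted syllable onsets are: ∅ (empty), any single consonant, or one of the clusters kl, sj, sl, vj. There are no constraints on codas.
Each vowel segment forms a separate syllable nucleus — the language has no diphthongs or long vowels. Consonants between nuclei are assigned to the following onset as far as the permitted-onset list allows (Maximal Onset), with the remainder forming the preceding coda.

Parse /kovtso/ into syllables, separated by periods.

kovt.so

Vowels present: o, o; each is a nucleus, giving 2 syllables.
σ1/σ2 boundary: /vts/; trying suffixes from longest down, /s/ is the first permitted one, so coda /vt/ | onset /s/.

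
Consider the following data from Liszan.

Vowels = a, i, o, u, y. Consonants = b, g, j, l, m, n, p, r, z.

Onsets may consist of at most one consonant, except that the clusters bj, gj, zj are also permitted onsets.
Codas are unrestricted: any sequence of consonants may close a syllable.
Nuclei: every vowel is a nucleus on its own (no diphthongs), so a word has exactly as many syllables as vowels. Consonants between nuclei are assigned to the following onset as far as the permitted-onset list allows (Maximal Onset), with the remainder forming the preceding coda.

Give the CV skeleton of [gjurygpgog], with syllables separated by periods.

CCV.CVCC.CVC

The vowels are u, y, o — 3 nuclei, so 3 syllables.
Between /u/ (V1) and /y/ (V2): /r/ → onset of the next syllable (single consonants are always licit onsets).
Between /y/ (V2) and /o/ (V3): cluster /gpg/ — the longest permitted-onset suffix is /g/; onset = /g/, preceding coda = /gp/.
So the parse is gju.rygp.gog.
Mapping each syllable to C/V: /gju/ → CCV, /rygp/ → CVCC, /gog/ → CVC.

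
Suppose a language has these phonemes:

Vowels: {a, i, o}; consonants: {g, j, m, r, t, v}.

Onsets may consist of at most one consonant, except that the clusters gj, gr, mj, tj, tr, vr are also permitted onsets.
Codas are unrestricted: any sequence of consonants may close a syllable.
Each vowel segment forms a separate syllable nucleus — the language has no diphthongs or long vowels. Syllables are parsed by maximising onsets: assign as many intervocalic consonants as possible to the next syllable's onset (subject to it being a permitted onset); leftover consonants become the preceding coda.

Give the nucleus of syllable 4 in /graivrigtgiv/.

Nuclei (vowels): a, i, i, i → 4 syllables.
The fourth nucleus (vowel 4 from the left) is /i/.

i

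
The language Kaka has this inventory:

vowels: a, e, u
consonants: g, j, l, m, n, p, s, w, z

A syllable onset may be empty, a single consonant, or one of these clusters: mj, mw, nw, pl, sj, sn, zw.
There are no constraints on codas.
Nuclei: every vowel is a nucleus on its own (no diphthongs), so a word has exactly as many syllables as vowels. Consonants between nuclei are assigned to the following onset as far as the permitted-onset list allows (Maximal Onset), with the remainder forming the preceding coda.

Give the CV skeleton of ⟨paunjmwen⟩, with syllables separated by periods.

CV.VCC.CCVC

Nuclei (vowels): a, u, e → 3 syllables.
Between /a/ (V1) and /u/ (V2): nothing intervenes; syllable break is V.V.
Between /u/ (V2) and /e/ (V3): cluster /njmw/ — the longest permitted-onset suffix is /mw/; onset = /mw/, preceding coda = /nj/.
Result: pa.unj.mwen.
Mapping each syllable to C/V: /pa/ → CV, /unj/ → VCC, /mwen/ → CCVC.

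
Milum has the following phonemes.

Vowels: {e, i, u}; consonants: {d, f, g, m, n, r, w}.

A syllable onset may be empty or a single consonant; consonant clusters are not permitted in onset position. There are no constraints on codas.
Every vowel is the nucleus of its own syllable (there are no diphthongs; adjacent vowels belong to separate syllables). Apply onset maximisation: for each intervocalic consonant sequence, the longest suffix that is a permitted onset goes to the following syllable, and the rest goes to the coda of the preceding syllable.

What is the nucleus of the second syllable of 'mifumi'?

Nuclei (vowels): i, u, i → 3 syllables.
The second nucleus (vowel 2 from the left) is /u/.

u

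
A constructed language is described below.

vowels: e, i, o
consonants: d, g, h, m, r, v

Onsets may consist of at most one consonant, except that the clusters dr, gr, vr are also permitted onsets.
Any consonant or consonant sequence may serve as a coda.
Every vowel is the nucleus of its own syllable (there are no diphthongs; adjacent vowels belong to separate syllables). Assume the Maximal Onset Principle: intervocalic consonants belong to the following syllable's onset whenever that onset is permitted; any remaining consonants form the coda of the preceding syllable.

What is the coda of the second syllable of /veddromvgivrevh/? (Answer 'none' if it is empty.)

Vowels present: e, o, i, e; each is a nucleus, giving 4 syllables.
/e…o/ gap (V1→V2): /ddr/; trying suffixes from longest down, /dr/ is the first permitted one, so coda /d/ | onset /dr/.
/o…i/ gap (V2→V3): /mvg/ splits as /mv/ + /g/ (/g/ is the longest suffix that is a licit onset).
/i…e/ gap (V3→V4): /vr/ is a licit onset in full, so it all attaches to the next syllable.
So the parse is ved.dromv.gi.vrevh.
Syllable 2 is /dromv/: onset /dr/, nucleus /o/, coda /mv/.

mv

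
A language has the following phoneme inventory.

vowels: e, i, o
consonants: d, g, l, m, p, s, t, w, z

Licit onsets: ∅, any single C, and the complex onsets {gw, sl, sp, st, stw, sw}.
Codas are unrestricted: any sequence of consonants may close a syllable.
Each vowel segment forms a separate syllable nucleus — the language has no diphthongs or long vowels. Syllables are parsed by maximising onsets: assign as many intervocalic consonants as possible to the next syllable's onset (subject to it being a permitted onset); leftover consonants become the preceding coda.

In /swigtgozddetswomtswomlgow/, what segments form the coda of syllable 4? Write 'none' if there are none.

mt

Vowels present: i, o, e, o, o, o; each is a nucleus, giving 6 syllables.
/i…o/ gap (V1→V2): /gtg/ — longest licit onset from the right is /g/, leaving /gt/ as coda.
/o…e/ gap (V2→V3): /zdd/ splits as /zd/ + /d/ (/d/ is the longest suffix that is a licit onset).
/e…o/ gap (V3→V4): /tsw/; trying suffixes from longest down, /sw/ is the first permitted one, so coda /t/ | onset /sw/.
/o…o/ gap (V4→V5): cluster /mtsw/ — the longest permitted-onset suffix is /sw/; onset = /sw/, preceding coda = /mt/.
/o…o/ gap (V5→V6): cluster /mlg/ — the longest permitted-onset suffix is /g/; onset = /g/, preceding coda = /ml/.
Result: swigt.gozd.det.swomt.swoml.gow.
Syllable 4 is /swomt/: onset /sw/, nucleus /o/, coda /mt/.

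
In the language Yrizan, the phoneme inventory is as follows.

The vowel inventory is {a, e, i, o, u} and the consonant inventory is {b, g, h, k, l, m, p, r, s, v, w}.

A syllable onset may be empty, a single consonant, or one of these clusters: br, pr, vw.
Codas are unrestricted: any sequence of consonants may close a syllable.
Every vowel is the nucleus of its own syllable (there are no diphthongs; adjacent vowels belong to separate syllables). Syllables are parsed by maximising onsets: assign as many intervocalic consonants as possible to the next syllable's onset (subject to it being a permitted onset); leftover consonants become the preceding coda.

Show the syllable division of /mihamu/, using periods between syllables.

mi.ha.mu

The vowels are i, a, u — 3 nuclei, so 3 syllables.
σ1/σ2 boundary: /h/ is a single consonant, so it becomes the next onset.
σ2/σ3 boundary: /m/ is a single consonant, so it becomes the next onset.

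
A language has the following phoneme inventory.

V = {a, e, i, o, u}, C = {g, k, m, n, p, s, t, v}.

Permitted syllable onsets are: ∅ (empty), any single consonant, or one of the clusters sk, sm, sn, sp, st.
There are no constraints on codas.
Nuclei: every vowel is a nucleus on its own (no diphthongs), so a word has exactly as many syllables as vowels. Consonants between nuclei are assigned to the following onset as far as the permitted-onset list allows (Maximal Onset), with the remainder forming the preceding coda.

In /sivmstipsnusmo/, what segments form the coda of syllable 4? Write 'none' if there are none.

none

Nuclei (vowels): i, i, u, o → 4 syllables.
σ1/σ2 boundary: /vmst/ — longest licit onset from the right is /st/, leaving /vm/ as coda.
σ2/σ3 boundary: /psn/; trying suffixes from longest down, /sn/ is the first permitted one, so coda /p/ | onset /sn/.
σ3/σ4 boundary: /sm/ — entire cluster is a permitted onset → onset /sm/, coda ∅.
Result: sivm.stip.snu.smo.
Syllable 4 is /smo/: onset /sm/, nucleus /o/, coda ∅.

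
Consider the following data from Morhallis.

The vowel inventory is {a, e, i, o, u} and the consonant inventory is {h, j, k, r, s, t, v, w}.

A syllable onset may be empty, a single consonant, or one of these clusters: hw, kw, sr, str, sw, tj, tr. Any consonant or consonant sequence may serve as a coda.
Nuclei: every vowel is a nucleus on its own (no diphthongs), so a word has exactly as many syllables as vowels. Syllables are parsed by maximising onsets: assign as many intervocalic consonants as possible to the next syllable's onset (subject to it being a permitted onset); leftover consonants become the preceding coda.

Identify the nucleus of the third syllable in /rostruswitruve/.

i

The vowels are o, u, i, u, e — 5 nuclei, so 5 syllables.
The third nucleus (vowel 3 from the left) is /i/.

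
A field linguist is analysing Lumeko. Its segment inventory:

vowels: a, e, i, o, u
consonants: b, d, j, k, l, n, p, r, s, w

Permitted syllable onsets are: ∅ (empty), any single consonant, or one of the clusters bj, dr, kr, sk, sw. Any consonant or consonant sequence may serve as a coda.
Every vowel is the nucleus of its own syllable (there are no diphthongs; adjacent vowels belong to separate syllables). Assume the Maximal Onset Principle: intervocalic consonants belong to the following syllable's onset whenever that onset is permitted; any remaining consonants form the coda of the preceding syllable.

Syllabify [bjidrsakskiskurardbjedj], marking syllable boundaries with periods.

bjidr.sak.ski.sku.rard.bjedj

The vowels are i, a, i, u, a, e — 6 nuclei, so 6 syllables.
Between /i/ (V1) and /a/ (V2): /drs/ — longest licit onset from the right is /s/, leaving /dr/ as coda.
Between /a/ (V2) and /i/ (V3): cluster /ksk/ — the longest permitted-onset suffix is /sk/; onset = /sk/, preceding coda = /k/.
Between /i/ (V3) and /u/ (V4): cluster /sk/ — /sk/ is itself a permitted onset, so the whole cluster goes right; preceding coda = ∅.
Between /u/ (V4) and /a/ (V5): just /r/ — single C goes to the following onset.
Between /a/ (V5) and /e/ (V6): cluster /rdbj/ — the longest permitted-onset suffix is /bj/; onset = /bj/, preceding coda = /rd/.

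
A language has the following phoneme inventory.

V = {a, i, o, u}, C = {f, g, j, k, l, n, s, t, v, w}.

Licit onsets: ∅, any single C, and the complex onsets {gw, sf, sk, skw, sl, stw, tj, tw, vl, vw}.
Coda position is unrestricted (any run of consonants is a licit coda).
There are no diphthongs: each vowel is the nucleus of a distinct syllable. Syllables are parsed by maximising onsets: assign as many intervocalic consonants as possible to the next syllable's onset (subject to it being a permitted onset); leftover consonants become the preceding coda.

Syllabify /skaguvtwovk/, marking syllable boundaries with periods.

The vowels are a, u, o — 3 nuclei, so 3 syllables.
σ1/σ2 boundary: just /g/ — single C goes to the following onset.
σ2/σ3 boundary: /vtw/ splits as /v/ + /tw/ (/tw/ is the longest suffix that is a licit onset).

ska.guv.twovk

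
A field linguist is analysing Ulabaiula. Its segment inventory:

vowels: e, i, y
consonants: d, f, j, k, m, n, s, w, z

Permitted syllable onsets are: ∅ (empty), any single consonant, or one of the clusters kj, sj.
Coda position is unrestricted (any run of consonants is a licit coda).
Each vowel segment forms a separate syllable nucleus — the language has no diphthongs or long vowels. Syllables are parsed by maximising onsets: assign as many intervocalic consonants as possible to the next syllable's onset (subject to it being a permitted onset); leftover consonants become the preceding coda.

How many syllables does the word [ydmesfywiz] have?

Nuclei (vowels): y, e, y, i → 4 syllables.

4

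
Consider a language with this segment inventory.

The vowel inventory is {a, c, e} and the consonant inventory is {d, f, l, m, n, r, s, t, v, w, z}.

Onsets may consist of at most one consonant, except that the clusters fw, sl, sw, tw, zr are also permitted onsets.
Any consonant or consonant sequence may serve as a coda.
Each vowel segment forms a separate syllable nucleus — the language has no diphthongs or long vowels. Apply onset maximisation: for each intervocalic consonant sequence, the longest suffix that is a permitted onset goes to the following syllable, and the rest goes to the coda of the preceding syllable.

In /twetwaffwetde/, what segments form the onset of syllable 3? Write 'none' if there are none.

Nuclei (vowels): e, a, e, e → 4 syllables.
V1 /e/ – V2 /a/: /tw/ — entire cluster is a permitted onset → onset /tw/, coda ∅.
V2 /a/ – V3 /e/: /ffw/ splits as /f/ + /fw/ (/fw/ is the longest suffix that is a licit onset).
V3 /e/ – V4 /e/: cluster /td/ — the longest permitted-onset suffix is /d/; onset = /d/, preceding coda = /t/.
Putting it together: twe.twaf.fwet.de.
Syllable 3 is /fwet/: onset /fw/, nucleus /e/, coda /t/.

fw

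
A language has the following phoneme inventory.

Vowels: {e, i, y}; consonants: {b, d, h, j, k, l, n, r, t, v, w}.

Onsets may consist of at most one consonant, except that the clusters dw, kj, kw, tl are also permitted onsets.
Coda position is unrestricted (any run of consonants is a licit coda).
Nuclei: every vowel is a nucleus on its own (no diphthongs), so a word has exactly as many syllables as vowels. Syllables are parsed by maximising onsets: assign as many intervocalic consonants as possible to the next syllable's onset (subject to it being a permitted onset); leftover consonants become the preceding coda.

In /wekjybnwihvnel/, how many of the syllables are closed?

The vowels are e, y, i, e — 4 nuclei, so 4 syllables.
Between /e/ (V1) and /y/ (V2): /kj/ — entire cluster is a permitted onset → onset /kj/, coda ∅.
Between /y/ (V2) and /i/ (V3): /bnw/ — longest licit onset from the right is /w/, leaving /bn/ as coda.
Between /i/ (V3) and /e/ (V4): /hvn/; trying suffixes from longest down, /n/ is the first permitted one, so coda /hv/ | onset /n/.
Putting it together: we.kjybn.wihv.nel.
Classifying each syllable: /we/ (open), /kjybn/ (closed), /wihv/ (closed), /nel/ (closed).
Closed syllables: 3.

3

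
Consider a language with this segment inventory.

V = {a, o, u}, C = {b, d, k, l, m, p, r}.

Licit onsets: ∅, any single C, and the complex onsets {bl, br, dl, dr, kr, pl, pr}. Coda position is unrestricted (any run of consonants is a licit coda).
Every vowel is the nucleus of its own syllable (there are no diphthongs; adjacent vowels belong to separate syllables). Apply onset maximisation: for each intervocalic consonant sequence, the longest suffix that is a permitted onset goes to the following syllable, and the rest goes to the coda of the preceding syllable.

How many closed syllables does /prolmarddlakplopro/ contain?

Vowels present: o, a, a, o, o; each is a nucleus, giving 5 syllables.
Between /o/ (V1) and /a/ (V2): cluster /lm/ — the longest permitted-onset suffix is /m/; onset = /m/, preceding coda = /l/.
Between /a/ (V2) and /a/ (V3): /rddl/ splits as /rd/ + /dl/ (/dl/ is the longest suffix that is a licit onset).
Between /a/ (V3) and /o/ (V4): /kpl/ splits as /k/ + /pl/ (/pl/ is the longest suffix that is a licit onset).
Between /o/ (V4) and /o/ (V5): /pr/ is a licit onset in full, so it all attaches to the next syllable.
Putting it together: prol.mard.dlak.plo.pro.
Classifying each syllable: /prol/ (closed), /mard/ (closed), /dlak/ (closed), /plo/ (open), /pro/ (open).
Closed syllables: 3.

3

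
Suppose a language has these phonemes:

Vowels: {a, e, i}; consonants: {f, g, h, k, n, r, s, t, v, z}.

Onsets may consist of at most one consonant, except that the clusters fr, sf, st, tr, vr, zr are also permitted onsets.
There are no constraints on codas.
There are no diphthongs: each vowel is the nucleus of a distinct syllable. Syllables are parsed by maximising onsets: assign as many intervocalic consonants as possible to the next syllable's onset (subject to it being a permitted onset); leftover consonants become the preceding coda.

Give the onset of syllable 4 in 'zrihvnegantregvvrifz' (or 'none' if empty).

tr

Nuclei (vowels): i, e, a, e, i → 5 syllables.
Between /i/ (V1) and /e/ (V2): /hvn/; trying suffixes from longest down, /n/ is the first permitted one, so coda /hv/ | onset /n/.
Between /e/ (V2) and /a/ (V3): /g/ → onset of the next syllable (single consonants are always licit onsets).
Between /a/ (V3) and /e/ (V4): cluster /ntr/ — the longest permitted-onset suffix is /tr/; onset = /tr/, preceding coda = /n/.
Between /e/ (V4) and /i/ (V5): /gvvr/ splits as /gv/ + /vr/ (/vr/ is the longest suffix that is a licit onset).
Putting it together: zrihv.ne.gan.tregv.vrifz.
Syllable 4 is /tregv/: onset /tr/, nucleus /e/, coda /gv/.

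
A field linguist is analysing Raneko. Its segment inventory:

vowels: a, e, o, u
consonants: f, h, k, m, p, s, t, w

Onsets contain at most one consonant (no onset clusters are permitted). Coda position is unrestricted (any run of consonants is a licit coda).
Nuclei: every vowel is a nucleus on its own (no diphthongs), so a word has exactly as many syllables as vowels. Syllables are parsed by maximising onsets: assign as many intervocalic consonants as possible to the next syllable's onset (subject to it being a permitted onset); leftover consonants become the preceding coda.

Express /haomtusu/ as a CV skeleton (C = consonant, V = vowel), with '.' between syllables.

CV.VC.CV.CV

Vowels present: a, o, u, u; each is a nucleus, giving 4 syllables.
V1 /a/ – V2 /o/: hiatus — the boundary sits between the two vowels.
V2 /o/ – V3 /u/: /mt/; trying suffixes from longest down, /t/ is the first permitted one, so coda /m/ | onset /t/.
V3 /u/ – V4 /u/: just /s/ — single C goes to the following onset.
Putting it together: ha.om.tu.su.
Mapping each syllable to C/V: /ha/ → CV, /om/ → VC, /tu/ → CV, /su/ → CV.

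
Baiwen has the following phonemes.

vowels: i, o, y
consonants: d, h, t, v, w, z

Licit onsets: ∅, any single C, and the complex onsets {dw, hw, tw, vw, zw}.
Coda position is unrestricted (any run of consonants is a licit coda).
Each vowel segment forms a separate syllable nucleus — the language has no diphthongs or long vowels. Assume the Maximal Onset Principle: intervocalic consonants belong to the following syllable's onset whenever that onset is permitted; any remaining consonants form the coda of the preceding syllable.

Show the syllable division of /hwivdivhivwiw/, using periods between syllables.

hwiv.div.hi.vwiw

Vowels present: i, i, i, i; each is a nucleus, giving 4 syllables.
σ1/σ2 boundary: cluster /vd/ — the longest permitted-onset suffix is /d/; onset = /d/, preceding coda = /v/.
σ2/σ3 boundary: /vh/ splits as /v/ + /h/ (/h/ is the longest suffix that is a licit onset).
σ3/σ4 boundary: /vw/ is a licit onset in full, so it all attaches to the next syllable.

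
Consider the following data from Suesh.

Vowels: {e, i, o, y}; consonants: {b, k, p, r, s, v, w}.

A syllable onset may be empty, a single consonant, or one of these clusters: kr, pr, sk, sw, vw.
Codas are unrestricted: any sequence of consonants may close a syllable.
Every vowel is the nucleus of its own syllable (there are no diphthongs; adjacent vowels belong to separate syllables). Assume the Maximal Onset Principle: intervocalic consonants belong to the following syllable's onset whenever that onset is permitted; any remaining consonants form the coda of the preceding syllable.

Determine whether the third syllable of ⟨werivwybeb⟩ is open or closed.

open

The vowels are e, i, y, e — 4 nuclei, so 4 syllables.
/e…i/ gap (V1→V2): just /r/ — single C goes to the following onset.
/i…y/ gap (V2→V3): cluster /vw/ — /vw/ is itself a permitted onset, so the whole cluster goes right; preceding coda = ∅.
/y…e/ gap (V3→V4): just /b/ — single C goes to the following onset.
Syllabification: we.ri.vwy.beb.
Syllable 3 is /vwy/; it ends in its nucleus with no coda, so it is open.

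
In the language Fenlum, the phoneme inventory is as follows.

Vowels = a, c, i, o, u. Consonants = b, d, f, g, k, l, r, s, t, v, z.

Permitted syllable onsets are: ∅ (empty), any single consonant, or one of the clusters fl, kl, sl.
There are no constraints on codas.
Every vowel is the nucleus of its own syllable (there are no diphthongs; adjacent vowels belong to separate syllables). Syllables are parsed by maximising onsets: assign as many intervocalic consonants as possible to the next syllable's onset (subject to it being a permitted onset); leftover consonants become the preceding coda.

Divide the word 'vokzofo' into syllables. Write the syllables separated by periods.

vok.zo.fo

Nuclei (vowels): o, o, o → 3 syllables.
σ1/σ2 boundary: /kz/ splits as /k/ + /z/ (/z/ is the longest suffix that is a licit onset).
σ2/σ3 boundary: /f/ → onset of the next syllable (single consonants are always licit onsets).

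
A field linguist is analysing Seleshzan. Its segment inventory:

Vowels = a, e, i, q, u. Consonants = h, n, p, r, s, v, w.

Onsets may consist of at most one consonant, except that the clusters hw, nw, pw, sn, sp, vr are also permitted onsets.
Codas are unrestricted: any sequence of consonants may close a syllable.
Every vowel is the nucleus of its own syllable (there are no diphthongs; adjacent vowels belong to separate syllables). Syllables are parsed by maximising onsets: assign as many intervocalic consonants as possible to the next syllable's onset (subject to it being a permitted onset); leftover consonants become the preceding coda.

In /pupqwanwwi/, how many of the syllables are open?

Nuclei (vowels): u, q, a, i → 4 syllables.
Between /u/ (V1) and /q/ (V2): /p/ is a single consonant, so it becomes the next onset.
Between /q/ (V2) and /a/ (V3): /w/ is a single consonant, so it becomes the next onset.
Between /a/ (V3) and /i/ (V4): /nww/ splits as /nw/ + /w/ (/w/ is the longest suffix that is a licit onset).
So the parse is pu.pq.wanw.wi.
Classifying each syllable: /pu/ (open), /pq/ (open), /wanw/ (closed), /wi/ (open).
Open syllables: 3.

3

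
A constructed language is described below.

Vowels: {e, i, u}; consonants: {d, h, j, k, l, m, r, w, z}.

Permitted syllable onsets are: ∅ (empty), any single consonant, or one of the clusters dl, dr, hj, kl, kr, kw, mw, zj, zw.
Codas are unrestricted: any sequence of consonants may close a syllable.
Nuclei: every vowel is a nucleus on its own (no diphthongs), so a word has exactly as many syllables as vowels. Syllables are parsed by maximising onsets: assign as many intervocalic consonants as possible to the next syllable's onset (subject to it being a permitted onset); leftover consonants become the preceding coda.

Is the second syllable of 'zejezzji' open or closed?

Nuclei (vowels): e, e, i → 3 syllables.
V1 /e/ – V2 /e/: just /j/ — single C goes to the following onset.
V2 /e/ – V3 /i/: /zzj/ splits as /z/ + /zj/ (/zj/ is the longest suffix that is a licit onset).
Putting it together: ze.jez.zji.
Syllable 2 is /jez/ with coda /z/, so it is closed.

closed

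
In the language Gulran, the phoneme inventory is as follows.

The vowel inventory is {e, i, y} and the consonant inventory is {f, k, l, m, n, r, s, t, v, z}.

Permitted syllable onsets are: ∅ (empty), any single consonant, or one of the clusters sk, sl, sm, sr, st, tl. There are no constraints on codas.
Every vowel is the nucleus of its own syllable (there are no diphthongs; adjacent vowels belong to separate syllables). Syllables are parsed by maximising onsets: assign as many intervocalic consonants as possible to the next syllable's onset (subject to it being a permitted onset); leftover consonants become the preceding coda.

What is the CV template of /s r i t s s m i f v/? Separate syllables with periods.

The vowels are i, i — 2 nuclei, so 2 syllables.
/i…i/ gap (V1→V2): /tssm/; trying suffixes from longest down, /sm/ is the first permitted one, so coda /ts/ | onset /sm/.
Result: srits.smifv.
Mapping each syllable to C/V: /srits/ → CCVCC, /smifv/ → CCVCC.

CCVCC.CCVCC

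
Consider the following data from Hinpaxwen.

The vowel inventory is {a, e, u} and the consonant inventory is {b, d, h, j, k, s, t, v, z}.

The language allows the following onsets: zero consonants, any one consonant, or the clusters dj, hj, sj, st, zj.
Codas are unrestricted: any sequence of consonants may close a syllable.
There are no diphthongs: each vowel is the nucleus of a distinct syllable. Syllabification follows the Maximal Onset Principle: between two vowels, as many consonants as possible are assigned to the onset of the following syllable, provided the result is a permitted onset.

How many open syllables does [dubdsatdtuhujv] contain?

1

Nuclei (vowels): u, a, u, u → 4 syllables.
σ1/σ2 boundary: cluster /bds/ — the longest permitted-onset suffix is /s/; onset = /s/, preceding coda = /bd/.
σ2/σ3 boundary: /tdt/ splits as /td/ + /t/ (/t/ is the longest suffix that is a licit onset).
σ3/σ4 boundary: /h/ is a single consonant, so it becomes the next onset.
Syllabification: dubd.satd.tu.hujv.
Classifying each syllable: /dubd/ (closed), /satd/ (closed), /tu/ (open), /hujv/ (closed).
Open syllables: 1.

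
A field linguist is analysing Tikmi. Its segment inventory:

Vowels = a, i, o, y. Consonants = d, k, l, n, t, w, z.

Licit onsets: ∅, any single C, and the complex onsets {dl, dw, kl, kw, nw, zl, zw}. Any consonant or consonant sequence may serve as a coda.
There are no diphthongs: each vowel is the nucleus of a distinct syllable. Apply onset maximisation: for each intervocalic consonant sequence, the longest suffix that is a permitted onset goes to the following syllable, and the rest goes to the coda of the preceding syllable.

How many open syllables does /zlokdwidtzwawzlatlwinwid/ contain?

1

The vowels are o, i, a, a, i, i — 6 nuclei, so 6 syllables.
Between /o/ (V1) and /i/ (V2): /kdw/ splits as /k/ + /dw/ (/dw/ is the longest suffix that is a licit onset).
Between /i/ (V2) and /a/ (V3): cluster /dtzw/ — the longest permitted-onset suffix is /zw/; onset = /zw/, preceding coda = /dt/.
Between /a/ (V3) and /a/ (V4): /wzl/; trying suffixes from longest down, /zl/ is the first permitted one, so coda /w/ | onset /zl/.
Between /a/ (V4) and /i/ (V5): /tlw/ splits as /tl/ + /w/ (/w/ is the longest suffix that is a licit onset).
Between /i/ (V5) and /i/ (V6): /nw/ — entire cluster is a permitted onset → onset /nw/, coda ∅.
Result: zlok.dwidt.zwaw.zlatl.wi.nwid.
Classifying each syllable: /zlok/ (closed), /dwidt/ (closed), /zwaw/ (closed), /zlatl/ (closed), /wi/ (open), /nwid/ (closed).
Open syllables: 1.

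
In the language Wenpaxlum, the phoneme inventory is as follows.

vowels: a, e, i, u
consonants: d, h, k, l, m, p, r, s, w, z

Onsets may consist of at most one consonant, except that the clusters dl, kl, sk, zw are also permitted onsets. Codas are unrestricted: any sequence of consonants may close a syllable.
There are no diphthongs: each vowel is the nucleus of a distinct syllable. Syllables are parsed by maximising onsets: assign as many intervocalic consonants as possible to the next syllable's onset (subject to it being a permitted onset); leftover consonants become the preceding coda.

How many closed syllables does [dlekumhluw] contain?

2

Vowels present: e, u, u; each is a nucleus, giving 3 syllables.
Between /e/ (V1) and /u/ (V2): /k/ → onset of the next syllable (single consonants are always licit onsets).
Between /u/ (V2) and /u/ (V3): /mhl/ — longest licit onset from the right is /l/, leaving /mh/ as coda.
Syllabification: dle.kumh.luw.
Classifying each syllable: /dle/ (open), /kumh/ (closed), /luw/ (closed).
Closed syllables: 2.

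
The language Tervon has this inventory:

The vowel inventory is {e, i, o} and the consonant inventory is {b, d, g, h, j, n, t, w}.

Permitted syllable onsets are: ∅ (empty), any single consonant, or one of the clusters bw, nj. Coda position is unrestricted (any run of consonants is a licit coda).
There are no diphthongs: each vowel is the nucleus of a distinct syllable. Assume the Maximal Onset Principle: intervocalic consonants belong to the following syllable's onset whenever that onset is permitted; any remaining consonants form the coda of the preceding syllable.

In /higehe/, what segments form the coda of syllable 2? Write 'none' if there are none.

none

Nuclei (vowels): i, e, e → 3 syllables.
V1 /i/ – V2 /e/: /g/ → onset of the next syllable (single consonants are always licit onsets).
V2 /e/ – V3 /e/: /h/ → onset of the next syllable (single consonants are always licit onsets).
So the parse is hi.ge.he.
Syllable 2 is /ge/: onset /g/, nucleus /e/, coda ∅.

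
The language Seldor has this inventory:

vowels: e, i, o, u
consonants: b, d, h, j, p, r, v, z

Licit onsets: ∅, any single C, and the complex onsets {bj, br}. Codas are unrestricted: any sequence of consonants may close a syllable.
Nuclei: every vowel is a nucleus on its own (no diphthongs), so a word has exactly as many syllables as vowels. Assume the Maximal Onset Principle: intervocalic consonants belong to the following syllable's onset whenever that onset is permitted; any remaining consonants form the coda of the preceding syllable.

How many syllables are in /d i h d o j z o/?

The vowels are i, o, o — 3 nuclei, so 3 syllables.

3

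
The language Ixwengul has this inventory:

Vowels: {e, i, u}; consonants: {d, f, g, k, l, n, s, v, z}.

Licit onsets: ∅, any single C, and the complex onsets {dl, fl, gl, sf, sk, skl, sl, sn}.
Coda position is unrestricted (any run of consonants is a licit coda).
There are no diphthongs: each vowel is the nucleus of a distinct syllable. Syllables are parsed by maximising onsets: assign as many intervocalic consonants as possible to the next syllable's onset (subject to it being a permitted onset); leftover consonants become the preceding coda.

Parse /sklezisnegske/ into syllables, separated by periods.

skle.zi.sneg.ske

The vowels are e, i, e, e — 4 nuclei, so 4 syllables.
/e…i/ gap (V1→V2): /z/ is a single consonant, so it becomes the next onset.
/i…e/ gap (V2→V3): cluster /sn/ — /sn/ is itself a permitted onset, so the whole cluster goes right; preceding coda = ∅.
/e…e/ gap (V3→V4): cluster /gsk/ — the longest permitted-onset suffix is /sk/; onset = /sk/, preceding coda = /g/.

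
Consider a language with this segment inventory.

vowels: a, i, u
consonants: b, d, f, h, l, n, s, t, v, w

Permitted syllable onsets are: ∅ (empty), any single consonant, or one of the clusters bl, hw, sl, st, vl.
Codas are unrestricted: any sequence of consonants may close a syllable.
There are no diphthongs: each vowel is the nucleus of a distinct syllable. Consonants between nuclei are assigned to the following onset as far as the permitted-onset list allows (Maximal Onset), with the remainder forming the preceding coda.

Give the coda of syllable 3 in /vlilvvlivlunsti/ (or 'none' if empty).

The vowels are i, i, u, i — 4 nuclei, so 4 syllables.
V1 /i/ – V2 /i/: /lvvl/ — longest licit onset from the right is /vl/, leaving /lv/ as coda.
V2 /i/ – V3 /u/: cluster /vl/ — /vl/ is itself a permitted onset, so the whole cluster goes right; preceding coda = ∅.
V3 /u/ – V4 /i/: /nst/ splits as /n/ + /st/ (/st/ is the longest suffix that is a licit onset).
Result: vlilv.vli.vlun.sti.
Syllable 3 is /vlun/: onset /vl/, nucleus /u/, coda /n/.

n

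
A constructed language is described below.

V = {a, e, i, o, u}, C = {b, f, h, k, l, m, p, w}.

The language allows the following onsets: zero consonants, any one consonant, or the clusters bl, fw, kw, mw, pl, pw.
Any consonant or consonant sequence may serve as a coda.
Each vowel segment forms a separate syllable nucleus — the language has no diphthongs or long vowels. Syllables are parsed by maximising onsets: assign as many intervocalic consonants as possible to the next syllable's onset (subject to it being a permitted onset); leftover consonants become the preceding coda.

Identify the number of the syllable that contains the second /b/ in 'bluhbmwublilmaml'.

1

Vowels present: u, u, i, a; each is a nucleus, giving 4 syllables.
Between /u/ (V1) and /u/ (V2): /hbmw/ splits as /hb/ + /mw/ (/mw/ is the longest suffix that is a licit onset).
Between /u/ (V2) and /i/ (V3): /bl/ is a licit onset in full, so it all attaches to the next syllable.
Between /i/ (V3) and /a/ (V4): cluster /lm/ — the longest permitted-onset suffix is /m/; onset = /m/, preceding coda = /l/.
So the parse is bluhb.mwu.blil.maml.
The second /b/ is in the coda of syllable 1 (/bluhb/).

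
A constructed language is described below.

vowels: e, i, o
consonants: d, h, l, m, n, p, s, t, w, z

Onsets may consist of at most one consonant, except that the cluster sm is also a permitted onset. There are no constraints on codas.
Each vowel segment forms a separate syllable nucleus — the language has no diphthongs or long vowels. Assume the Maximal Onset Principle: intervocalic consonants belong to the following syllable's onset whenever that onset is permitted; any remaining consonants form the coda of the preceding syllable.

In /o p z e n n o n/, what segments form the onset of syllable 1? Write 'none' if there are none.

Vowels present: o, e, o; each is a nucleus, giving 3 syllables.
V1 /o/ – V2 /e/: /pz/; trying suffixes from longest down, /z/ is the first permitted one, so coda /p/ | onset /z/.
V2 /e/ – V3 /o/: /nn/ splits as /n/ + /n/ (/n/ is the longest suffix that is a licit onset).
Putting it together: op.zen.non.
Syllable 1 is /op/: onset ∅, nucleus /o/, coda /p/.

none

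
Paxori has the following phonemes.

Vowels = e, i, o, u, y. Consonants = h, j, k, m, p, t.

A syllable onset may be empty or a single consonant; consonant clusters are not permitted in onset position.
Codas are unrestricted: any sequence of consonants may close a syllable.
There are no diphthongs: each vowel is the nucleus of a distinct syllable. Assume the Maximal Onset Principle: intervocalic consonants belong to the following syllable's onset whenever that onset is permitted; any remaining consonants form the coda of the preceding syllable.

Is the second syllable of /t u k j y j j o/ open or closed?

closed

Vowels present: u, y, o; each is a nucleus, giving 3 syllables.
σ1/σ2 boundary: cluster /kj/ — the longest permitted-onset suffix is /j/; onset = /j/, preceding coda = /k/.
σ2/σ3 boundary: cluster /jj/ — the longest permitted-onset suffix is /j/; onset = /j/, preceding coda = /j/.
Result: tuk.jyj.jo.
Syllable 2 is /jyj/ with coda /j/, so it is closed.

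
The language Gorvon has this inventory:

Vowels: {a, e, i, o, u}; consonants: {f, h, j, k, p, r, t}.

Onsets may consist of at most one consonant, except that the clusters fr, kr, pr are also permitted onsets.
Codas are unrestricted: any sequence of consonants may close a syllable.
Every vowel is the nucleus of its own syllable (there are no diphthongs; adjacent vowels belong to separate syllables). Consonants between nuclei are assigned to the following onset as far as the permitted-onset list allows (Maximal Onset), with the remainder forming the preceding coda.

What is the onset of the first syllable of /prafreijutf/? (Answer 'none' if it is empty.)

Vowels present: a, e, i, u; each is a nucleus, giving 4 syllables.
/a…e/ gap (V1→V2): /fr/ is a licit onset in full, so it all attaches to the next syllable.
/e…i/ gap (V2→V3): nothing intervenes; syllable break is V.V.
/i…u/ gap (V3→V4): /j/ → onset of the next syllable (single consonants are always licit onsets).
Result: pra.fre.i.jutf.
Syllable 1 is /pra/: onset /pr/, nucleus /a/, coda ∅.

pr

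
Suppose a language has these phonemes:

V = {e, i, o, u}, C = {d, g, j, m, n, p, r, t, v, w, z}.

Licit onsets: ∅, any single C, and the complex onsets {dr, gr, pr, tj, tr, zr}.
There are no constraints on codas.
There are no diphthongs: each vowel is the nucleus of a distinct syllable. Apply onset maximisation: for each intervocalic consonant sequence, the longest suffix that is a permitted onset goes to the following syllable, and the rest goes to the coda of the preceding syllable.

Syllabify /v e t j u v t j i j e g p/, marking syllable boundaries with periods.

Vowels present: e, u, i, e; each is a nucleus, giving 4 syllables.
Between /e/ (V1) and /u/ (V2): /tj/ is a licit onset in full, so it all attaches to the next syllable.
Between /u/ (V2) and /i/ (V3): /vtj/ — longest licit onset from the right is /tj/, leaving /v/ as coda.
Between /i/ (V3) and /e/ (V4): just /j/ — single C goes to the following onset.

ve.tjuv.tji.jegp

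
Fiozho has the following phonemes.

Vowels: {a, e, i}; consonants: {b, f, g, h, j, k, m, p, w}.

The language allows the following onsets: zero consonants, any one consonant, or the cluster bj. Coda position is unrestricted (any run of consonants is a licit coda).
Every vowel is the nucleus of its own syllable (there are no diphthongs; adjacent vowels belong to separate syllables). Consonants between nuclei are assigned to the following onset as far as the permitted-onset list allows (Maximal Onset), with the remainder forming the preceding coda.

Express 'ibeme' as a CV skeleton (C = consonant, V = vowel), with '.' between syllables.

V.CV.CV

The vowels are i, e, e — 3 nuclei, so 3 syllables.
/i…e/ gap (V1→V2): just /b/ — single C goes to the following onset.
/e…e/ gap (V2→V3): /m/ is a single consonant, so it becomes the next onset.
Syllabification: i.be.me.
Mapping each syllable to C/V: /i/ → V, /be/ → CV, /me/ → CV.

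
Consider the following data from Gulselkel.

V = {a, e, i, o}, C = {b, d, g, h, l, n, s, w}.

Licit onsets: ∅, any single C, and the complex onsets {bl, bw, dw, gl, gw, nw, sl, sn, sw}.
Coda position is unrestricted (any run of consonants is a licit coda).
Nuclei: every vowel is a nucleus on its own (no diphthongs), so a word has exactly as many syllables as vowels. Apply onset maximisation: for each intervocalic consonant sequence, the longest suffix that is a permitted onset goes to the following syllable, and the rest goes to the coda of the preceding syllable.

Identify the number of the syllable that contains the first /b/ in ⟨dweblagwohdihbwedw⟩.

The vowels are e, a, o, i, e — 5 nuclei, so 5 syllables.
Between /e/ (V1) and /a/ (V2): /bl/ is a licit onset in full, so it all attaches to the next syllable.
Between /a/ (V2) and /o/ (V3): /gw/ is a licit onset in full, so it all attaches to the next syllable.
Between /o/ (V3) and /i/ (V4): /hd/ splits as /h/ + /d/ (/d/ is the longest suffix that is a licit onset).
Between /i/ (V4) and /e/ (V5): cluster /hbw/ — the longest permitted-onset suffix is /bw/; onset = /bw/, preceding coda = /h/.
Result: dwe.bla.gwoh.dih.bwedw.
The first /b/ is in the onset of syllable 2 (/bla/).

2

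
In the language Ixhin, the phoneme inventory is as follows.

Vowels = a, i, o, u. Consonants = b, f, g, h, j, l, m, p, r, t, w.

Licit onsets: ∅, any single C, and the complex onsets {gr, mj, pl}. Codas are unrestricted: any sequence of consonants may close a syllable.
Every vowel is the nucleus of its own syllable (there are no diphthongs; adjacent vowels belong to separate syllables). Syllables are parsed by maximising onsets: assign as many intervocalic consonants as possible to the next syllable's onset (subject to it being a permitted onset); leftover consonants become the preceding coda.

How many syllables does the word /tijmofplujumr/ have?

4

Vowels present: i, o, u, u; each is a nucleus, giving 4 syllables.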